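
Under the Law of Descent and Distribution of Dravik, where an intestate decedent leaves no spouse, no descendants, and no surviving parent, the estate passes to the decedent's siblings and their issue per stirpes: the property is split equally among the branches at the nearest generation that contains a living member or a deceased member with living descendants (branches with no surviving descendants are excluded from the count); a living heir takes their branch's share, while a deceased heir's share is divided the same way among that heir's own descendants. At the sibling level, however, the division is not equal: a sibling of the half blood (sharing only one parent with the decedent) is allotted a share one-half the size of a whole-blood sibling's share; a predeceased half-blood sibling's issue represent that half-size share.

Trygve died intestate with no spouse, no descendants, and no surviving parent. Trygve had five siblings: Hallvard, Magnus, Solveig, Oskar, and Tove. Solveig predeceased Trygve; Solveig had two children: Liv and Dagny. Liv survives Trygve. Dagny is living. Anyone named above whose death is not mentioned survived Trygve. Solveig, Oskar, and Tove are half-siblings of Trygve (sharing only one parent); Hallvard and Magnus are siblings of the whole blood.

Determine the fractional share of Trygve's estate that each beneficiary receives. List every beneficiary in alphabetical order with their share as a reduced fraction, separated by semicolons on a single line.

No spouse, descendants, or parent survives, so the estate passes to Trygve's siblings per stirpes.
Half-blood siblings count for one-half the weight of whole-blood siblings at the initial division.
Dividing 1 in proportion to weights (total weight 7/2): Hallvard (weight 1) → 2/7; Magnus (weight 1) → 2/7; Solveig (weight 1/2) → 1/7; Oskar (weight 1/2) → 1/7; Tove (weight 1/2) → 1/7.
Hallvard is living and takes 2/7.
Magnus is living and takes 2/7.
Solveig predeceased; the 1/7 allotted to Solveig's branch passes to Solveig's issue by representation.
The 1/7 is divided into 2 equal shares of 1/14 among Liv, Dagny.
Liv is living and takes 1/14.
Dagny is living and takes 1/14.
Oskar is living and takes 1/7.
Tove is living and takes 1/7.

Dagny 1/14; Hallvard 2/7; Liv 1/14; Magnus 2/7; Oskar 1/7; Tove 1/7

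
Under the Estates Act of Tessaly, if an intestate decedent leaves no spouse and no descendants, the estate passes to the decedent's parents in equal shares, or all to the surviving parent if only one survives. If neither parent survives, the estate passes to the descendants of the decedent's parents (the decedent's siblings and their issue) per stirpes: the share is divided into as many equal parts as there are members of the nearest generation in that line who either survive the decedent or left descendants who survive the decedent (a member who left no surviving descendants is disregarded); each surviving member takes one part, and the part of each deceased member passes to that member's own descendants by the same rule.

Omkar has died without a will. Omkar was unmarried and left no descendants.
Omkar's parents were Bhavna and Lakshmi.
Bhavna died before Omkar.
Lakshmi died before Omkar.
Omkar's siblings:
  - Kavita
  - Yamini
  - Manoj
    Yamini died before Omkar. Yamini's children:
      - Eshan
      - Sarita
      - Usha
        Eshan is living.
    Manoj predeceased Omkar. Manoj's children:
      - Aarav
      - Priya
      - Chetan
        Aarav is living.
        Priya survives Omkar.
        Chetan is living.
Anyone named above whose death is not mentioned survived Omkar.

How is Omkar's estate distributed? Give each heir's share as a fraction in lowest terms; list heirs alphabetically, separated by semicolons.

Neither parent survives and there are no descendants, so the estate passes to Omkar's siblings and their issue per stirpes.
The estate is divided into 3 equal shares of 1/3 among Kavita, Yamini, Manoj.
Kavita is living and takes 1/3.
Yamini predeceased; the 1/3 allotted to Yamini's branch passes to Yamini's issue by representation.
The 1/3 is divided into 3 equal shares of 1/9 among Eshan, Sarita, Usha.
Eshan is living and takes 1/9.
Sarita is living and takes 1/9.
Usha is living and takes 1/9.
Manoj predeceased; the 1/3 allotted to Manoj's branch passes to Manoj's issue by representation.
The 1/3 is divided into 3 equal shares of 1/9 among Aarav, Priya, Chetan.
Aarav is living and takes 1/9.
Priya is living and takes 1/9.
Chetan is living and takes 1/9.

Aarav 1/9; Chetan 1/9; Eshan 1/9; Kavita 1/3; Priya 1/9; Sarita 1/9; Usha 1/9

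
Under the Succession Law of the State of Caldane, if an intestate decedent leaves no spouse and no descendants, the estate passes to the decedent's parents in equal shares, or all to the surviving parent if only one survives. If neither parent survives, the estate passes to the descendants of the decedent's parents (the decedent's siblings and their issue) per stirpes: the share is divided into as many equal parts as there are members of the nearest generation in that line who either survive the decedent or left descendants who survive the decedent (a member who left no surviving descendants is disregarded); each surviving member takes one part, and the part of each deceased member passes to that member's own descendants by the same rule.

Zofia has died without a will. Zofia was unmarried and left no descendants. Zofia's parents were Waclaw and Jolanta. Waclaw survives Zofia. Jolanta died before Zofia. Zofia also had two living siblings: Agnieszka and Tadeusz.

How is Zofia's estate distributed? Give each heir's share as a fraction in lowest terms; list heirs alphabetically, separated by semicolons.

Waclaw 1

Only one parent, Waclaw, survives, so Waclaw takes the entire estate. The siblings take nothing because a surviving parent has priority.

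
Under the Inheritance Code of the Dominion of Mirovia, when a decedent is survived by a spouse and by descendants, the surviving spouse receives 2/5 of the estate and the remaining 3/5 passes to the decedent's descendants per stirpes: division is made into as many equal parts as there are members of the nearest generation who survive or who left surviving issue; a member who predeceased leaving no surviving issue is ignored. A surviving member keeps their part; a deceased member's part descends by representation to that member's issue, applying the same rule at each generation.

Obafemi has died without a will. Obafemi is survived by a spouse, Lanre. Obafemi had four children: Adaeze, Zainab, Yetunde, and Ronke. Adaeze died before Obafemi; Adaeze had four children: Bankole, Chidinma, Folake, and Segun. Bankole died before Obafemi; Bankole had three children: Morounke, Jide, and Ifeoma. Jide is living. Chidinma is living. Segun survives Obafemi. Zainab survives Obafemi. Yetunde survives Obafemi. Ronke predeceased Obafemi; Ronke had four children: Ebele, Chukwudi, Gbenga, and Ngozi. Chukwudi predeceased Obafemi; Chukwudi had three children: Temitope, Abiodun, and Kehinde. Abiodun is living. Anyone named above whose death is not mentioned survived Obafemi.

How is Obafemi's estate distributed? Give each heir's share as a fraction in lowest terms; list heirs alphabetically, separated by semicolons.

Abiodun 1/80; Chidinma 3/80; Ebele 3/80; Folake 3/80; Gbenga 3/80; Ifeoma 1/80; Jide 1/80; Kehinde 1/80; Lanre 2/5; Morounke 1/80; Ngozi 3/80; Segun 3/80; Temitope 1/80; Yetunde 3/20; Zainab 3/20

Lanre, as surviving spouse, takes 2/5.
The remaining 3/5 passes to Obafemi's descendants per stirpes.
The 3/5 is divided into 4 equal shares of 3/20 among Adaeze, Zainab, Yetunde, Ronke.
Adaeze predeceased; the 3/20 allotted to Adaeze's branch passes to Adaeze's issue by representation.
The 3/20 is divided into 4 equal shares of 3/80 among Bankole, Chidinma, Folake, Segun.
Bankole predeceased; the 3/80 allotted to Bankole's branch passes to Bankole's issue by representation.
The 3/80 is divided into 3 equal shares of 1/80 among Morounke, Jide, Ifeoma.
Morounke is living and takes 1/80.
Jide is living and takes 1/80.
Ifeoma is living and takes 1/80.
Chidinma is living and takes 3/80.
Folake is living and takes 3/80.
Segun is living and takes 3/80.
Zainab is living and takes 3/20.
Yetunde is living and takes 3/20.
Ronke predeceased; the 3/20 allotted to Ronke's branch passes to Ronke's issue by representation.
The 3/20 is divided into 4 equal shares of 3/80 among Ebele, Chukwudi, Gbenga, Ngozi.
Ebele is living and takes 3/80.
Chukwudi predeceased; the 3/80 allotted to Chukwudi's branch passes to Chukwudi's issue by representation.
The 3/80 is divided into 3 equal shares of 1/80 among Temitope, Abiodun, Kehinde.
Temitope is living and takes 1/80.
Abiodun is living and takes 1/80.
Kehinde is living and takes 1/80.
Gbenga is living and takes 3/80.
Ngozi is living and takes 3/80.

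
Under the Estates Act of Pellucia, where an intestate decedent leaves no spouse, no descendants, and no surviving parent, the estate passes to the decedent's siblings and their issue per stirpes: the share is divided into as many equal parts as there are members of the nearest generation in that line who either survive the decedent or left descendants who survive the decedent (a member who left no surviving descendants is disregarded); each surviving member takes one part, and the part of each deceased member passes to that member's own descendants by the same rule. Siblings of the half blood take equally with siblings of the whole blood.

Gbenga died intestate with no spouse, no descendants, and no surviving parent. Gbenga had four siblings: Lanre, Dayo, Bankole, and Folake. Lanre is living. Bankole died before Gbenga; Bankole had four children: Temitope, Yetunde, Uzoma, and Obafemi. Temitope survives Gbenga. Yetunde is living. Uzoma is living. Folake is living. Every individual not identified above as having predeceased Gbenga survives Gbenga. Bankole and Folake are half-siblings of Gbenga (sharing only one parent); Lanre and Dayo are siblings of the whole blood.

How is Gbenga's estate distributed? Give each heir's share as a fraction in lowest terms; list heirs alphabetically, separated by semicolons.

No spouse, descendants, or parent survives, so the estate passes to Gbenga's siblings per stirpes.
Half-blood and whole-blood siblings take equally under the stated rule.
The estate is divided into 4 equal shares of 1/4 among Lanre, Dayo, Bankole, Folake.
Lanre is living and takes 1/4.
Dayo is living and takes 1/4.
Bankole predeceased; the 1/4 allotted to Bankole's branch passes to Bankole's issue by representation.
The 1/4 is divided into 4 equal shares of 1/16 among Temitope, Yetunde, Uzoma, Obafemi.
Temitope is living and takes 1/16.
Yetunde is living and takes 1/16.
Uzoma is living and takes 1/16.
Obafemi is living and takes 1/16.
Folake is living and takes 1/4.

Dayo 1/4; Folake 1/4; Lanre 1/4; Obafemi 1/16; Temitope 1/16; Uzoma 1/16; Yetunde 1/16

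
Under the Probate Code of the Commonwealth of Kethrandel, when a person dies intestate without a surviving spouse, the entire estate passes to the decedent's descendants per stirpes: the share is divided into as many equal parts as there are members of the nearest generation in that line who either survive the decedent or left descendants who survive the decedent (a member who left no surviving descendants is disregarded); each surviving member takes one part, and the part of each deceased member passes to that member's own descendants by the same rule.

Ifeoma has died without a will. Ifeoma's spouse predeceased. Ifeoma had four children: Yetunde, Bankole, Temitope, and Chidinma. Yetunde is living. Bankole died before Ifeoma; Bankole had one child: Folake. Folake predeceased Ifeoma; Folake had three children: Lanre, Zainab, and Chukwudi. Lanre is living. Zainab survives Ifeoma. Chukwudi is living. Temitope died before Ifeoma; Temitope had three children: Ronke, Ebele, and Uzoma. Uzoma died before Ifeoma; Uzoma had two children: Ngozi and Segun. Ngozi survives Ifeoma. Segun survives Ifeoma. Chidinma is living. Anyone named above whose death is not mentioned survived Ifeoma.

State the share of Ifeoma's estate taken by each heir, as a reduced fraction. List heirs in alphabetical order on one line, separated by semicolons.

Chidinma 1/4; Chukwudi 1/12; Ebele 1/12; Lanre 1/12; Ngozi 1/24; Ronke 1/12; Segun 1/24; Yetunde 1/4; Zainab 1/12

There is no surviving spouse, so the entire estate passes to Ifeoma's descendants per stirpes.
The estate is divided into 4 equal shares of 1/4 among Yetunde, Bankole, Temitope, Chidinma.
Yetunde is living and takes 1/4.
Bankole predeceased; the 1/4 allotted to Bankole's branch passes to Bankole's issue by representation.
Folake's line is the sole branch at this level, so the full 1/4 passes to Folake's issue by representation.
The 1/4 is divided into 3 equal shares of 1/12 among Lanre, Zainab, Chukwudi.
Lanre is living and takes 1/12.
Zainab is living and takes 1/12.
Chukwudi is living and takes 1/12.
Temitope predeceased; the 1/4 allotted to Temitope's branch passes to Temitope's issue by representation.
The 1/4 is divided into 3 equal shares of 1/12 among Ronke, Ebele, Uzoma.
Ronke is living and takes 1/12.
Ebele is living and takes 1/12.
Uzoma predeceased; the 1/12 allotted to Uzoma's branch passes to Uzoma's issue by representation.
The 1/12 is divided into 2 equal shares of 1/24 among Ngozi, Segun.
Ngozi is living and takes 1/24.
Segun is living and takes 1/24.
Chidinma is living and takes 1/4.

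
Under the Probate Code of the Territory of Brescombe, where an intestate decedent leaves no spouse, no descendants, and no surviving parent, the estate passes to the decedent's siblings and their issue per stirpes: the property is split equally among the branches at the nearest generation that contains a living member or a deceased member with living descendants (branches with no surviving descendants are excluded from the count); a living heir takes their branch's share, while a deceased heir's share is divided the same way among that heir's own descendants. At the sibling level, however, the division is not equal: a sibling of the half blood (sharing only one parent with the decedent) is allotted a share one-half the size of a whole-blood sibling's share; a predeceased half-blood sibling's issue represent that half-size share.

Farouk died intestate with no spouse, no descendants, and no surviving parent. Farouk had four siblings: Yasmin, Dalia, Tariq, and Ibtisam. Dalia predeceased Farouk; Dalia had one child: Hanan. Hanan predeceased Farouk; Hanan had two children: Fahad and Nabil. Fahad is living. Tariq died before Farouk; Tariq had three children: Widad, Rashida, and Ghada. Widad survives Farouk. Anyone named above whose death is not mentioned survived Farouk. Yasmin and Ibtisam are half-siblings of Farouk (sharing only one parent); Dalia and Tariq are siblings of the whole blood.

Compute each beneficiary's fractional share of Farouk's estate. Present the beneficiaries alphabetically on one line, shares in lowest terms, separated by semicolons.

Fahad 1/6; Ghada 1/9; Ibtisam 1/6; Nabil 1/6; Rashida 1/9; Widad 1/9; Yasmin 1/6

No spouse, descendants, or parent survives, so the estate passes to Farouk's siblings per stirpes.
Half-blood siblings count for one-half the weight of whole-blood siblings at the initial division.
Dividing 1 in proportion to weights (total weight 3): Yasmin (weight 1/2) → 1/6; Dalia (weight 1) → 1/3; Tariq (weight 1) → 1/3; Ibtisam (weight 1/2) → 1/6.
Yasmin is living and takes 1/6.
Dalia predeceased; the 1/3 allotted to Dalia's branch passes to Dalia's issue by representation.
Hanan's line is the sole branch at this level, so the full 1/3 passes to Hanan's issue by representation.
The 1/3 is divided into 2 equal shares of 1/6 among Fahad, Nabil.
Fahad is living and takes 1/6.
Nabil is living and takes 1/6.
Tariq predeceased; the 1/3 allotted to Tariq's branch passes to Tariq's issue by representation.
The 1/3 is divided into 3 equal shares of 1/9 among Widad, Rashida, Ghada.
Widad is living and takes 1/9.
Rashida is living and takes 1/9.
Ghada is living and takes 1/9.
Ibtisam is living and takes 1/6.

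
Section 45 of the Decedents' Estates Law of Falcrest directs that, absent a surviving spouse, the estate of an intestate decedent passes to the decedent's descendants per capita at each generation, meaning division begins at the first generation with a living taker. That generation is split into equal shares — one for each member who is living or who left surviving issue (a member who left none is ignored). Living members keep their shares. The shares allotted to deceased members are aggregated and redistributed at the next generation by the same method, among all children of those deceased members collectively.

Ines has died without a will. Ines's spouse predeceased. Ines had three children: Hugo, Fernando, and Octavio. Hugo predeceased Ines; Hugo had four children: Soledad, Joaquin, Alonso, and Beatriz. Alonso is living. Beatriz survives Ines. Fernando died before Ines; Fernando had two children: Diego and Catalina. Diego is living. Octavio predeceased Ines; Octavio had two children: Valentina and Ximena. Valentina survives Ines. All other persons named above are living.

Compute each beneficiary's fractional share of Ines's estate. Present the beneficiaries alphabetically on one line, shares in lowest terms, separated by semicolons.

Alonso 1/8; Beatriz 1/8; Catalina 1/8; Diego 1/8; Joaquin 1/8; Soledad 1/8; Valentina 1/8; Ximena 1/8

There is no surviving spouse, so the entire estate passes to Ines's descendants per capita at each generation.
No one at generation 1 (Hugo, Fernando, Octavio) is living; moving to the next generation.
At generation 2 (Soledad, Joaquin, Alonso, Beatriz, Diego, Catalina, Valentina, Ximena) there are 8 shares of (1)/8 = 1/8 each.
Living: Soledad, Joaquin, Alonso, Beatriz, Diego, Catalina, Valentina, and Ximena — each takes 1/8.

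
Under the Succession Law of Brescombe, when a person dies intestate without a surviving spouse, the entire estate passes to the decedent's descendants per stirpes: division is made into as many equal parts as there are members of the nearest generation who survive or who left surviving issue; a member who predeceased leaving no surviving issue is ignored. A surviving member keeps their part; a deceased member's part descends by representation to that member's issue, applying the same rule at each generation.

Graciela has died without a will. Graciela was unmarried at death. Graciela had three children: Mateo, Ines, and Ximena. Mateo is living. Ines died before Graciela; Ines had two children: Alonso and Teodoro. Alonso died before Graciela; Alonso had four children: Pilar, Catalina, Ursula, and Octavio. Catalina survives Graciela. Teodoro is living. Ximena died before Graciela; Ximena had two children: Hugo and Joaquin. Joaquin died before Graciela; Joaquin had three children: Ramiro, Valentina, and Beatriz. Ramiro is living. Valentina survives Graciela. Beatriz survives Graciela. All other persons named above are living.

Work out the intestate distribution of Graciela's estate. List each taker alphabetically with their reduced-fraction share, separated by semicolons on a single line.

Beatriz 1/18; Catalina 1/24; Hugo 1/6; Mateo 1/3; Octavio 1/24; Pilar 1/24; Ramiro 1/18; Teodoro 1/6; Ursula 1/24; Valentina 1/18

There is no surviving spouse, so the entire estate passes to Graciela's descendants per stirpes.
The estate is divided into 3 equal shares of 1/3 among Mateo, Ines, Ximena.
Mateo is living and takes 1/3.
Ines predeceased; the 1/3 allotted to Ines's branch passes to Ines's issue by representation.
The 1/3 is divided into 2 equal shares of 1/6 among Alonso, Teodoro.
Alonso predeceased; the 1/6 allotted to Alonso's branch passes to Alonso's issue by representation.
The 1/6 is divided into 4 equal shares of 1/24 among Pilar, Catalina, Ursula, Octavio.
Pilar is living and takes 1/24.
Catalina is living and takes 1/24.
Ursula is living and takes 1/24.
Octavio is living and takes 1/24.
Teodoro is living and takes 1/6.
Ximena predeceased; the 1/3 allotted to Ximena's branch passes to Ximena's issue by representation.
The 1/3 is divided into 2 equal shares of 1/6 among Hugo, Joaquin.
Hugo is living and takes 1/6.
Joaquin predeceased; the 1/6 allotted to Joaquin's branch passes to Joaquin's issue by representation.
The 1/6 is divided into 3 equal shares of 1/18 among Ramiro, Valentina, Beatriz.
Ramiro is living and takes 1/18.
Valentina is living and takes 1/18.
Beatriz is living and takes 1/18.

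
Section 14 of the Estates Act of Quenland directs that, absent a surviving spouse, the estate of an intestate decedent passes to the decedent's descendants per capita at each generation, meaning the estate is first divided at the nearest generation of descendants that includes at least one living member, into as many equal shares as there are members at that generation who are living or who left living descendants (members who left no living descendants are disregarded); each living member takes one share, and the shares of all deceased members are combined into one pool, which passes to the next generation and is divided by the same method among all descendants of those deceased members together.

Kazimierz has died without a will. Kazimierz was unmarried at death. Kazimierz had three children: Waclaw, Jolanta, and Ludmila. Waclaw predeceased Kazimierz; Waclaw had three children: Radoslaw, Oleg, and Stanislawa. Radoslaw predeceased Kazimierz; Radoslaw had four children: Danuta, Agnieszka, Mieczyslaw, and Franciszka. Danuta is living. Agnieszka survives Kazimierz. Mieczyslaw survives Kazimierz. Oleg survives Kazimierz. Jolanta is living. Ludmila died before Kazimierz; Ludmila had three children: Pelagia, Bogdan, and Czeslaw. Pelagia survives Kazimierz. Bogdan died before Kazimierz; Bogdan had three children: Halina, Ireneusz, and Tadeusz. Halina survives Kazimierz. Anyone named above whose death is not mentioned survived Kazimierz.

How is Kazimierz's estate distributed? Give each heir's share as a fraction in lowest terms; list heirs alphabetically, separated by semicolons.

There is no surviving spouse, so the entire estate passes to Kazimierz's descendants per capita at each generation.
At generation 1 (Waclaw, Jolanta, Ludmila) there are 3 shares of (1)/3 = 1/3 each.
Living: Jolanta — each takes 1/3.
Deceased: Waclaw and Ludmila. Their combined 2/3 is pooled and carried to generation 2.
At generation 2 (Radoslaw, Oleg, Stanislawa, Pelagia, Bogdan, Czeslaw) there are 6 shares of (2/3)/6 = 1/9 each.
Living: Oleg, Stanislawa, Pelagia, and Czeslaw — each takes 1/9.
Deceased: Radoslaw and Bogdan. Their combined 2/9 is pooled and carried to generation 3.
At generation 3 (Danuta, Agnieszka, Mieczyslaw, Franciszka, Halina, Ireneusz, Tadeusz) there are 7 shares of (2/9)/7 = 2/63 each.
Living: Danuta, Agnieszka, Mieczyslaw, Franciszka, Halina, Ireneusz, and Tadeusz — each takes 2/63.

Agnieszka 2/63; Czeslaw 1/9; Danuta 2/63; Franciszka 2/63; Halina 2/63; Ireneusz 2/63; Jolanta 1/3; Mieczyslaw 2/63; Oleg 1/9; Pelagia 1/9; Stanislawa 1/9; Tadeusz 2/63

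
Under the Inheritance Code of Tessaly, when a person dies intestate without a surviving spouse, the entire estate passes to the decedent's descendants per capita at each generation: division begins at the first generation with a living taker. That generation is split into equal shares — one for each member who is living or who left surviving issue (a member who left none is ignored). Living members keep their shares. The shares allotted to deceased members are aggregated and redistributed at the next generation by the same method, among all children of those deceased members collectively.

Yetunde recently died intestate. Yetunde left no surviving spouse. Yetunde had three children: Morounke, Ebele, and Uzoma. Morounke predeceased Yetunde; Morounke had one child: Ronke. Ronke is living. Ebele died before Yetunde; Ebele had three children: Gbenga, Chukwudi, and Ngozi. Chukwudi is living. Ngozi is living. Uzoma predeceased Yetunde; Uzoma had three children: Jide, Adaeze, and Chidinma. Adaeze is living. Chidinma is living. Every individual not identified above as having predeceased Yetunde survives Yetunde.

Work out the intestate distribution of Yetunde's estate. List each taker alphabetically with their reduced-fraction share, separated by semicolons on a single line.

Adaeze 1/7; Chidinma 1/7; Chukwudi 1/7; Gbenga 1/7; Jide 1/7; Ngozi 1/7; Ronke 1/7

There is no surviving spouse, so the entire estate passes to Yetunde's descendants per capita at each generation.
No one at generation 1 (Morounke, Ebele, Uzoma) is living; moving to the next generation.
At generation 2 (Ronke, Gbenga, Chukwudi, Ngozi, Jide, Adaeze, Chidinma) there are 7 shares of (1)/7 = 1/7 each.
Living: Ronke, Gbenga, Chukwudi, Ngozi, Jide, Adaeze, and Chidinma — each takes 1/7.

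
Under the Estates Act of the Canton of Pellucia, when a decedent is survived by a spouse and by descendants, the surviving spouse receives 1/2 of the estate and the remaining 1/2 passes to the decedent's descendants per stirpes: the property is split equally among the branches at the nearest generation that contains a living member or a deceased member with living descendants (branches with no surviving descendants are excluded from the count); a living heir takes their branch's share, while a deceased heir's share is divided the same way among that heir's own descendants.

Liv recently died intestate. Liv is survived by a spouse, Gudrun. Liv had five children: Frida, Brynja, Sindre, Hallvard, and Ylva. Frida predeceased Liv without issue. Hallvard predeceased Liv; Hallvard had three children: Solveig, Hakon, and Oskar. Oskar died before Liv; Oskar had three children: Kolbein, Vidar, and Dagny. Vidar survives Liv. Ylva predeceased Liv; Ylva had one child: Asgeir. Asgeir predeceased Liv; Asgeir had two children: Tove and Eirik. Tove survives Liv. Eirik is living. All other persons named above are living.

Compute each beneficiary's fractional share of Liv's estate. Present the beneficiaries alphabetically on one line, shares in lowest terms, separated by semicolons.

Gudrun, as surviving spouse, takes 1/2.
The remaining 1/2 passes to Liv's descendants per stirpes.
Frida left no surviving issue, so that branch lapses and is disregarded.
The 1/2 is divided into 4 equal shares of 1/8 among Brynja, Sindre, Hallvard, Ylva.
Brynja is living and takes 1/8.
Sindre is living and takes 1/8.
Hallvard predeceased; the 1/8 allotted to Hallvard's branch passes to Hallvard's issue by representation.
The 1/8 is divided into 3 equal shares of 1/24 among Solveig, Hakon, Oskar.
Solveig is living and takes 1/24.
Hakon is living and takes 1/24.
Oskar predeceased; the 1/24 allotted to Oskar's branch passes to Oskar's issue by representation.
The 1/24 is divided into 3 equal shares of 1/72 among Kolbein, Vidar, Dagny.
Kolbein is living and takes 1/72.
Vidar is living and takes 1/72.
Dagny is living and takes 1/72.
Ylva predeceased; the 1/8 allotted to Ylva's branch passes to Ylva's issue by representation.
Asgeir's line is the sole branch at this level, so the full 1/8 passes to Asgeir's issue by representation.
The 1/8 is divided into 2 equal shares of 1/16 among Tove, Eirik.
Tove is living and takes 1/16.
Eirik is living and takes 1/16.

Brynja 1/8; Dagny 1/72; Eirik 1/16; Gudrun 1/2; Hakon 1/24; Kolbein 1/72; Sindre 1/8; Solveig 1/24; Tove 1/16; Vidar 1/72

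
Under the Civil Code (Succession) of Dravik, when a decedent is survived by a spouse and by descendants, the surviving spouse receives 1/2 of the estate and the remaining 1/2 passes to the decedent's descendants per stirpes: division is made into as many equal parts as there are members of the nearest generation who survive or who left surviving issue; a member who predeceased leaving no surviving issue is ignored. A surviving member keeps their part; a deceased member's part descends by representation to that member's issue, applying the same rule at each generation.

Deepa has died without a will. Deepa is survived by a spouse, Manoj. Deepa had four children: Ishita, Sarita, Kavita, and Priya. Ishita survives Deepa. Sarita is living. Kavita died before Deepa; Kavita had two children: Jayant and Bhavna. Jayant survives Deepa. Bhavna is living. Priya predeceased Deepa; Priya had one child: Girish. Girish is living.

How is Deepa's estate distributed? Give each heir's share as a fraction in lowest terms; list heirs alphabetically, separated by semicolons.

Bhavna 1/16; Girish 1/8; Ishita 1/8; Jayant 1/16; Manoj 1/2; Sarita 1/8

Manoj, as surviving spouse, takes 1/2.
The remaining 1/2 passes to Deepa's descendants per stirpes.
The 1/2 is divided into 4 equal shares of 1/8 among Ishita, Sarita, Kavita, Priya.
Ishita is living and takes 1/8.
Sarita is living and takes 1/8.
Kavita predeceased; the 1/8 allotted to Kavita's branch passes to Kavita's issue by representation.
The 1/8 is divided into 2 equal shares of 1/16 among Jayant, Bhavna.
Jayant is living and takes 1/16.
Bhavna is living and takes 1/16.
Priya predeceased; the 1/8 allotted to Priya's branch passes to Priya's issue by representation.
Girish is the sole taker at this level and receives the full 1/8.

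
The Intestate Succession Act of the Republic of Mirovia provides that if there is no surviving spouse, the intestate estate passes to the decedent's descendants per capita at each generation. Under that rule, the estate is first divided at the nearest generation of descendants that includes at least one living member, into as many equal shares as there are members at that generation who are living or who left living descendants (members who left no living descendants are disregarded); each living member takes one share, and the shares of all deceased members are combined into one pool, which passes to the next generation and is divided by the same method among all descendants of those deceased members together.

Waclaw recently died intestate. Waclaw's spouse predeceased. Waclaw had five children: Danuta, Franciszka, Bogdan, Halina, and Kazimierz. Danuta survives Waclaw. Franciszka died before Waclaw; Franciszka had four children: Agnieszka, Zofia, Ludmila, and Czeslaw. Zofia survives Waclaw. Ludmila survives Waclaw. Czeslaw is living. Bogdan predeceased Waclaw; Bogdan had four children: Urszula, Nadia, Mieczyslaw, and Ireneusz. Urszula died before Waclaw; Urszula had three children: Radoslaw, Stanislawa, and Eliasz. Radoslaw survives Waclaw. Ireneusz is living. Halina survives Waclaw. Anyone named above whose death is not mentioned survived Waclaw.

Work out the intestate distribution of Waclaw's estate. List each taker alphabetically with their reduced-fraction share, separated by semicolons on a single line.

There is no surviving spouse, so the entire estate passes to Waclaw's descendants per capita at each generation.
At generation 1 (Danuta, Franciszka, Bogdan, Halina, Kazimierz) there are 5 shares of (1)/5 = 1/5 each.
Living: Danuta, Halina, and Kazimierz — each takes 1/5.
Deceased: Franciszka and Bogdan. Their combined 2/5 is pooled and carried to generation 2.
At generation 2 (Agnieszka, Zofia, Ludmila, Czeslaw, Urszula, Nadia, Mieczyslaw, Ireneusz) there are 8 shares of (2/5)/8 = 1/20 each.
Living: Agnieszka, Zofia, Ludmila, Czeslaw, Nadia, Mieczyslaw, and Ireneusz — each takes 1/20.
Deceased: Urszula. That 1/20 share is carried to generation 3.
At generation 3 (Radoslaw, Stanislawa, Eliasz) there are 3 shares of (1/20)/3 = 1/60 each.
Living: Radoslaw, Stanislawa, and Eliasz — each takes 1/60.

Agnieszka 1/20; Czeslaw 1/20; Danuta 1/5; Eliasz 1/60; Halina 1/5; Ireneusz 1/20; Kazimierz 1/5; Ludmila 1/20; Mieczyslaw 1/20; Nadia 1/20; Radoslaw 1/60; Stanislawa 1/60; Zofia 1/20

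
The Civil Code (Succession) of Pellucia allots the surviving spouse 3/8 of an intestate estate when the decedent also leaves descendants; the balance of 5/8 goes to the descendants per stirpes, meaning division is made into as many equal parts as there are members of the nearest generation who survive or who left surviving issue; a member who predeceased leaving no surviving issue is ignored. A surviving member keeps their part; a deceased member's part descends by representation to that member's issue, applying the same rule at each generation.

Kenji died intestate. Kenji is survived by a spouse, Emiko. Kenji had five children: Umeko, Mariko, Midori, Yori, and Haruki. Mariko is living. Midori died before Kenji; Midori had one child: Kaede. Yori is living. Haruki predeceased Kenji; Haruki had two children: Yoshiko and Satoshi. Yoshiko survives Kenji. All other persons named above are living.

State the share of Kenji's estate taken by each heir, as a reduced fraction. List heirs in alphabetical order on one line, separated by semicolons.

Emiko 3/8; Kaede 1/8; Mariko 1/8; Satoshi 1/16; Umeko 1/8; Yori 1/8; Yoshiko 1/16

Emiko, as surviving spouse, takes 3/8.
The remaining 5/8 passes to Kenji's descendants per stirpes.
The 5/8 is divided into 5 equal shares of 1/8 among Umeko, Mariko, Midori, Yori, Haruki.
Umeko is living and takes 1/8.
Mariko is living and takes 1/8.
Midori predeceased; the 1/8 allotted to Midori's branch passes to Midori's issue by representation.
Kaede is the sole taker at this level and receives the full 1/8.
Yori is living and takes 1/8.
Haruki predeceased; the 1/8 allotted to Haruki's branch passes to Haruki's issue by representation.
The 1/8 is divided into 2 equal shares of 1/16 among Yoshiko, Satoshi.
Yoshiko is living and takes 1/16.
Satoshi is living and takes 1/16.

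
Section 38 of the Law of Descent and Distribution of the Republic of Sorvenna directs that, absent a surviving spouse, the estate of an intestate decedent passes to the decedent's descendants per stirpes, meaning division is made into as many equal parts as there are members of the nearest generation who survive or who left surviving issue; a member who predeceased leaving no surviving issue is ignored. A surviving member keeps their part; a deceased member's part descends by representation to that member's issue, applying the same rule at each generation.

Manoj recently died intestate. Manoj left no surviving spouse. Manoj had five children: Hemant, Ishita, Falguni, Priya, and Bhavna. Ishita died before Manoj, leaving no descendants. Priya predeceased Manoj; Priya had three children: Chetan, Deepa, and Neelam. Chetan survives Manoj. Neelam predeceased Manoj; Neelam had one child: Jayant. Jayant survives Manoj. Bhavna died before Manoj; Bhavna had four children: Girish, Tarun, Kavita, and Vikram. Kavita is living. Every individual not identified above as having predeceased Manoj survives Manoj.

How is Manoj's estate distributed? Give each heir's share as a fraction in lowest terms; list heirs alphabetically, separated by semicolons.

There is no surviving spouse, so the entire estate passes to Manoj's descendants per stirpes.
Ishita left no surviving issue, so that branch lapses and is disregarded.
The estate is divided into 4 equal shares of 1/4 among Hemant, Falguni, Priya, Bhavna.
Hemant is living and takes 1/4.
Falguni is living and takes 1/4.
Priya predeceased; the 1/4 allotted to Priya's branch passes to Priya's issue by representation.
The 1/4 is divided into 3 equal shares of 1/12 among Chetan, Deepa, Neelam.
Chetan is living and takes 1/12.
Deepa is living and takes 1/12.
Neelam predeceased; the 1/12 allotted to Neelam's branch passes to Neelam's issue by representation.
Jayant is the sole taker at this level and receives the full 1/12.
Bhavna predeceased; the 1/4 allotted to Bhavna's branch passes to Bhavna's issue by representation.
The 1/4 is divided into 4 equal shares of 1/16 among Girish, Tarun, Kavita, Vikram.
Girish is living and takes 1/16.
Tarun is living and takes 1/16.
Kavita is living and takes 1/16.
Vikram is living and takes 1/16.

Chetan 1/12; Deepa 1/12; Falguni 1/4; Girish 1/16; Hemant 1/4; Jayant 1/12; Kavita 1/16; Tarun 1/16; Vikram 1/16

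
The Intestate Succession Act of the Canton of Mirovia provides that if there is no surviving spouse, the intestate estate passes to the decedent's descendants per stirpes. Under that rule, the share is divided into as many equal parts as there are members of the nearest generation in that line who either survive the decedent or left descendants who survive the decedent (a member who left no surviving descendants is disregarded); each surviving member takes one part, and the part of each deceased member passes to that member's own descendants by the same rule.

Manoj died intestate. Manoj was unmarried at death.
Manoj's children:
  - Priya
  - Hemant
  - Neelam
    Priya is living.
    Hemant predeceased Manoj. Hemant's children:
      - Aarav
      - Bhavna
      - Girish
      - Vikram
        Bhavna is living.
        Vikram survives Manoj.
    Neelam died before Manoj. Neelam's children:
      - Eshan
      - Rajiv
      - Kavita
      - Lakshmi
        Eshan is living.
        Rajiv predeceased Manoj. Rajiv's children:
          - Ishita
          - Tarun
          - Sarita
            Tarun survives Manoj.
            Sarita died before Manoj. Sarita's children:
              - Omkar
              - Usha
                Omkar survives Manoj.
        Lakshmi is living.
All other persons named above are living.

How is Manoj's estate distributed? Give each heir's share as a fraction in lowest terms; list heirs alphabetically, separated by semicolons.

Aarav 1/12; Bhavna 1/12; Eshan 1/12; Girish 1/12; Ishita 1/36; Kavita 1/12; Lakshmi 1/12; Omkar 1/72; Priya 1/3; Tarun 1/36; Usha 1/72; Vikram 1/12

There is no surviving spouse, so the entire estate passes to Manoj's descendants per stirpes.
The estate is divided into 3 equal shares of 1/3 among Priya, Hemant, Neelam.
Priya is living and takes 1/3.
Hemant predeceased; the 1/3 allotted to Hemant's branch passes to Hemant's issue by representation.
The 1/3 is divided into 4 equal shares of 1/12 among Aarav, Bhavna, Girish, Vikram.
Aarav is living and takes 1/12.
Bhavna is living and takes 1/12.
Girish is living and takes 1/12.
Vikram is living and takes 1/12.
Neelam predeceased; the 1/3 allotted to Neelam's branch passes to Neelam's issue by representation.
The 1/3 is divided into 4 equal shares of 1/12 among Eshan, Rajiv, Kavita, Lakshmi.
Eshan is living and takes 1/12.
Rajiv predeceased; the 1/12 allotted to Rajiv's branch passes to Rajiv's issue by representation.
The 1/12 is divided into 3 equal shares of 1/36 among Ishita, Tarun, Sarita.
Ishita is living and takes 1/36.
Tarun is living and takes 1/36.
Sarita predeceased; the 1/36 allotted to Sarita's branch passes to Sarita's issue by representation.
The 1/36 is divided into 2 equal shares of 1/72 among Omkar, Usha.
Omkar is living and takes 1/72.
Usha is living and takes 1/72.
Kavita is living and takes 1/12.
Lakshmi is living and takes 1/12.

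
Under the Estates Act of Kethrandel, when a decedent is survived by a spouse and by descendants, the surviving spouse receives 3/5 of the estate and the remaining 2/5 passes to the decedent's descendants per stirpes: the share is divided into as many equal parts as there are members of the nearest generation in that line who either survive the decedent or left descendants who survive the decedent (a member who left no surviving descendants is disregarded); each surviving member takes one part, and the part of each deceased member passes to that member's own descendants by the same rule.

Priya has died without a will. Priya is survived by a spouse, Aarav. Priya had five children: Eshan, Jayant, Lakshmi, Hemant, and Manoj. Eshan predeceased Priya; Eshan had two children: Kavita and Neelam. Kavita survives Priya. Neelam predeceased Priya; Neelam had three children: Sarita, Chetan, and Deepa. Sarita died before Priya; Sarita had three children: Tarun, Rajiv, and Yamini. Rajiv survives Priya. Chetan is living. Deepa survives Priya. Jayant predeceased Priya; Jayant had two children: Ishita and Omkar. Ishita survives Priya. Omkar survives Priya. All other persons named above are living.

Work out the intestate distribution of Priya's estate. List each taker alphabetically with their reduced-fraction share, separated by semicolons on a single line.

Aarav, as surviving spouse, takes 3/5.
The remaining 2/5 passes to Priya's descendants per stirpes.
The 2/5 is divided into 5 equal shares of 2/25 among Eshan, Jayant, Lakshmi, Hemant, Manoj.
Eshan predeceased; the 2/25 allotted to Eshan's branch passes to Eshan's issue by representation.
The 2/25 is divided into 2 equal shares of 1/25 among Kavita, Neelam.
Kavita is living and takes 1/25.
Neelam predeceased; the 1/25 allotted to Neelam's branch passes to Neelam's issue by representation.
The 1/25 is divided into 3 equal shares of 1/75 among Sarita, Chetan, Deepa.
Sarita predeceased; the 1/75 allotted to Sarita's branch passes to Sarita's issue by representation.
The 1/75 is divided into 3 equal shares of 1/225 among Tarun, Rajiv, Yamini.
Tarun is living and takes 1/225.
Rajiv is living and takes 1/225.
Yamini is living and takes 1/225.
Chetan is living and takes 1/75.
Deepa is living and takes 1/75.
Jayant predeceased; the 2/25 allotted to Jayant's branch passes to Jayant's issue by representation.
The 2/25 is divided into 2 equal shares of 1/25 among Ishita, Omkar.
Ishita is living and takes 1/25.
Omkar is living and takes 1/25.
Lakshmi is living and takes 2/25.
Hemant is living and takes 2/25.
Manoj is living and takes 2/25.

Aarav 3/5; Chetan 1/75; Deepa 1/75; Hemant 2/25; Ishita 1/25; Kavita 1/25; Lakshmi 2/25; Manoj 2/25; Omkar 1/25; Rajiv 1/225; Tarun 1/225; Yamini 1/225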